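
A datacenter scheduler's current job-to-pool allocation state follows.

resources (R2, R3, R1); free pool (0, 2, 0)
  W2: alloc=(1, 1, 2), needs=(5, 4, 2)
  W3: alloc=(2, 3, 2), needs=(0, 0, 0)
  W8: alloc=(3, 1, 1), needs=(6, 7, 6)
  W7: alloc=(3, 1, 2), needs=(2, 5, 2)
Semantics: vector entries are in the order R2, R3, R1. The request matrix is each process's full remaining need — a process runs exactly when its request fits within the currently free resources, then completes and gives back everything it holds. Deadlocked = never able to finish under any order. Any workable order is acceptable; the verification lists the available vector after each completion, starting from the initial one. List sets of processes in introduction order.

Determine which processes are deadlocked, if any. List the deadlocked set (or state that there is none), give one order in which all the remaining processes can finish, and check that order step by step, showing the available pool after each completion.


The deadlocked set is empty.
Key observation: there is always a runnable process — W3 first — so the state unwinds completely.
The rest can finish in the order W3, W7, W2, W8. Step-by-step check:
  pool = (0, 2, 0)
  run W3 (needs (0, 0, 0), free (0, 2, 0)); after release of (2, 3, 2) the pool is (2, 5, 2)
  run W7 (needs (2, 5, 2), free (2, 5, 2)); after release of (3, 1, 2) the pool is (5, 6, 4)
  run W2 (needs (5, 4, 2), free (5, 6, 4)); after release of (1, 1, 2) the pool is (6, 7, 6)
  run W8 (needs (6, 7, 6), free (6, 7, 6)); after release of (3, 1, 1) the pool is (9, 8, 7)


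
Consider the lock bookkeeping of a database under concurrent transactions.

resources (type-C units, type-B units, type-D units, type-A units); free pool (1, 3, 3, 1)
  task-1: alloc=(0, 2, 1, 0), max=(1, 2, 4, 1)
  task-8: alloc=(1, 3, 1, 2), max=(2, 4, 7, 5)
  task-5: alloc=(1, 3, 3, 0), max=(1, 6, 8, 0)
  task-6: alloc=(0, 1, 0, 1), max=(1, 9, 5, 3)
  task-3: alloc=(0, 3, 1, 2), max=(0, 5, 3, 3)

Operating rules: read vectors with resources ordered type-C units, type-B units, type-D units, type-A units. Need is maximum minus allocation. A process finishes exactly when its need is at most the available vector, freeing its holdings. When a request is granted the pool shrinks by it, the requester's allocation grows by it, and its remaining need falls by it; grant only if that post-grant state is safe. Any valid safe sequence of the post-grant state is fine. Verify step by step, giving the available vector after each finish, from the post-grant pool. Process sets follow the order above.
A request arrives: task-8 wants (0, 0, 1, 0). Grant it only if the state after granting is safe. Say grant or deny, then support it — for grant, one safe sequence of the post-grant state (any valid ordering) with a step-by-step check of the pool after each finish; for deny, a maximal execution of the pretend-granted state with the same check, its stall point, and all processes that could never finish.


DENY — the pretend-granted state is unsafe.
Key observation: no order helps: past task-3, task-1, the free pool tops out at (1, 8, 4, 3), below what each blocked process needs in type-D units.
After a pretend grant, a maximal execution: task-3, task-1 — then nothing else fits. Walking it through:
  pool = (1, 3, 2, 1)
  task-3: need (0, 2, 2, 1) fits (1, 3, 2, 1); releases (0, 3, 1, 2), pool now (1, 6, 3, 3)
  task-1: need (1, 0, 3, 1) fits (1, 6, 3, 3); releases (0, 2, 1, 0), pool now (1, 8, 4, 3)
  task-8 cannot run: need (1, 1, 5, 3) vs free (1, 8, 4, 3) (insufficient type-D units)
  task-5 cannot run: need (0, 3, 5, 0) vs free (1, 8, 4, 3) (insufficient type-D units)
  task-6 cannot run: need (1, 8, 5, 2) vs free (1, 8, 4, 3) (insufficient type-D units)
Had the request been granted, task-8, task-5 and task-6 could never finish.


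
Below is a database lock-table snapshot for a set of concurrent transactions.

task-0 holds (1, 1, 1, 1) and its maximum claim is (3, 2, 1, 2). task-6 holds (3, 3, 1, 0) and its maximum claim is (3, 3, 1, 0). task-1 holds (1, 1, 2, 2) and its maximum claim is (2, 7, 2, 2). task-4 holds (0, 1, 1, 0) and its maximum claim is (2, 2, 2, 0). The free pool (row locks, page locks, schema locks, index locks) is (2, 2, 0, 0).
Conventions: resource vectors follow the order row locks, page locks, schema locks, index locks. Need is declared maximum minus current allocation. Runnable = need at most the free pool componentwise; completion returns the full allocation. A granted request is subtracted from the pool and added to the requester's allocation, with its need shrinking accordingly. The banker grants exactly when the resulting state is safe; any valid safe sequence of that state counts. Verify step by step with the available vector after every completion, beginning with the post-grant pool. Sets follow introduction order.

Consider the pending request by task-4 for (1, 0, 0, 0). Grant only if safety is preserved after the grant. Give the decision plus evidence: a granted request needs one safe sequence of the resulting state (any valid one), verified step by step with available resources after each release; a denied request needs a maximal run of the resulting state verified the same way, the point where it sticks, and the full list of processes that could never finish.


GRANT. The post-grant state is safe; one safe sequence: task-6, task-4, task-1, task-0.
Key observation: even at the reduced pool (1, 2, 0, 0), task-6 fits immediately, so safety survives the grant.
Check on the post-grant state, step by step:
  pool = (1, 2, 0, 0)
  run task-6 (needs (0, 0, 0, 0), free (1, 2, 0, 0)); after release of (3, 3, 1, 0) the pool is (4, 5, 1, 0)
  run task-4 (needs (1, 1, 1, 0), free (4, 5, 1, 0)); after release of (1, 1, 1, 0) the pool is (5, 6, 2, 0)
  run task-1 (needs (1, 6, 0, 0), free (5, 6, 2, 0)); after release of (1, 1, 2, 2) the pool is (6, 7, 4, 2)
  run task-0 (needs (2, 1, 0, 1), free (6, 7, 4, 2)); after release of (1, 1, 1, 1) the pool is (7, 8, 5, 3)


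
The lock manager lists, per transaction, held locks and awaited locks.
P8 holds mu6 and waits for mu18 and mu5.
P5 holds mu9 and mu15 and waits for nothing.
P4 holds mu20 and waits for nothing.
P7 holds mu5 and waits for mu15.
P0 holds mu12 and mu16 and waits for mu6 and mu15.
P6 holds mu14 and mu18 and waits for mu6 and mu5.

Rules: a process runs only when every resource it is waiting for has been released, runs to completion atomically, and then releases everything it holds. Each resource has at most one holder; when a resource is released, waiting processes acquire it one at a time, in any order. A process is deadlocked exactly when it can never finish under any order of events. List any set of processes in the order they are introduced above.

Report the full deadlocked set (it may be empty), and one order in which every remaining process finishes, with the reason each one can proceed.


Deadlocked set: P8, P0 and P6.
Key observation: the wait chain closes on itself along P8 -> P6 -> P8; P0 waits into the deadlock from upstream.
The rest can finish in the order P5, P7, P4.
Walking it through:
  run P5 (it waits on nothing); releases mu9 and mu15
  P7 waits on mu15 — all released -> runs and releases mu5
  run P4 (it waits on nothing); releases mu20


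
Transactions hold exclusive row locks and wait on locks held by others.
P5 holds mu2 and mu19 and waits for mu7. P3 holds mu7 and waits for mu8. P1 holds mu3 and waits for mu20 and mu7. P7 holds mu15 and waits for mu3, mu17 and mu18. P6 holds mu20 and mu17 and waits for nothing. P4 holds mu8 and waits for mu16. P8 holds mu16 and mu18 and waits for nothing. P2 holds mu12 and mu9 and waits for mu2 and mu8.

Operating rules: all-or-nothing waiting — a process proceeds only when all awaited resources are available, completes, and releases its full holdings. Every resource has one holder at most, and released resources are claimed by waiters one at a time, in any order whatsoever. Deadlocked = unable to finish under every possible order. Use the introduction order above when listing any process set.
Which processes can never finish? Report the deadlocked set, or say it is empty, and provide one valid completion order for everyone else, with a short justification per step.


Nothing here is deadlocked.
Key observation: every chain of waits terminates; starting from the processes that wait on nothing, all the rest unlock in turn.
One completion order for the rest: P8, P4, P3, P5, P6, P1, P7, P2.
Check, step by step:
  run P8 (it waits on nothing); releases mu16 and mu18
  P4: everything it awaited (mu16) is free; runs, freeing mu8
  P3: everything it awaited (mu8) is free; runs, freeing mu7
  P5: everything it awaited (mu7) is free; runs, freeing mu2 and mu19
  run P6 (it waits on nothing); releases mu20 and mu17
  P1: everything it awaited (mu20 and mu7) is free; runs, freeing mu3
  P7: everything it awaited (mu3, mu17 and mu18) is free; runs, freeing mu15
  P2: everything it awaited (mu2 and mu8) is free; runs, freeing mu12 and mu9


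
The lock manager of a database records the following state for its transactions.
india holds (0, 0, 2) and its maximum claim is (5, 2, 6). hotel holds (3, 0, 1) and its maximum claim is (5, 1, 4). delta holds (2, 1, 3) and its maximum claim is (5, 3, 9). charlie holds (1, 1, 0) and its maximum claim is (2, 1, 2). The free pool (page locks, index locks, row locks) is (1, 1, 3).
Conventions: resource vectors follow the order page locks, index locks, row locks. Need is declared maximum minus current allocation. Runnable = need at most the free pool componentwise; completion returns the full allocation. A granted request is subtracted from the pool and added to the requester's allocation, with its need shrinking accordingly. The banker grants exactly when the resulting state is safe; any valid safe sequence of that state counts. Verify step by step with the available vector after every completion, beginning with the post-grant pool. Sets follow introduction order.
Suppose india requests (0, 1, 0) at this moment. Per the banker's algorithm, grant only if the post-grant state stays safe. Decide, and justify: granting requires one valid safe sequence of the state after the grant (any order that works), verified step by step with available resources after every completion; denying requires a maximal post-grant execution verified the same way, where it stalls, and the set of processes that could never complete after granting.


GRANT. The post-grant state is safe; one safe sequence: charlie, hotel, india, delta.
Key observation: granting shrinks the pool to (1, 0, 3), yet charlie still fits and the chain goes through.
Check on the post-grant state, step by step:
  pool = (1, 0, 3)
  run charlie (needs (1, 0, 2), free (1, 0, 3)); after release of (1, 1, 0) the pool is (2, 1, 3)
  run hotel (needs (2, 1, 3), free (2, 1, 3)); after release of (3, 0, 1) the pool is (5, 1, 4)
  run india (needs (5, 1, 4), free (5, 1, 4)); after release of (0, 1, 2) the pool is (5, 2, 6)
  run delta (needs (3, 2, 6), free (5, 2, 6)); after release of (2, 1, 3) the pool is (7, 3, 9)


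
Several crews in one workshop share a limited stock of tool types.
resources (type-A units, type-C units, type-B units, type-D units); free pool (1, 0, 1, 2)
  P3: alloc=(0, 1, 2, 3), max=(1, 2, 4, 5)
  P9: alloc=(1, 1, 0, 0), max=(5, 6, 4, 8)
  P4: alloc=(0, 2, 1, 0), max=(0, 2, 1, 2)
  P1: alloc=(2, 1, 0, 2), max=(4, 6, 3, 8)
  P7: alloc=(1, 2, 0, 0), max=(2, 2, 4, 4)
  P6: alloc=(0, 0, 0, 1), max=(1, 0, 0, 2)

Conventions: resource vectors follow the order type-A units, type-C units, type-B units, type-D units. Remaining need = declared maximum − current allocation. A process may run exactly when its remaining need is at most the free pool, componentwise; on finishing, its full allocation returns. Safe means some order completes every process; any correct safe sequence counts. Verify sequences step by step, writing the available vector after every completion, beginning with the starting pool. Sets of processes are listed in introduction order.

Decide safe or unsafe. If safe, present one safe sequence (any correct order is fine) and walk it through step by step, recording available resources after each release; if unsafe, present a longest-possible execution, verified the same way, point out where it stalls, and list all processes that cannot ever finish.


SAFE, for example via the order P4, P6, P3, P7, P1, P9.
Key observation: P4 marks the first exact bind of the order: its need (0, 0, 0, 2) fits the free (1, 0, 1, 2) with zero slack on a requested resource.
Walking it through:
  pool = (1, 0, 1, 2)
  P4: need (0, 0, 0, 2) fits (1, 0, 1, 2); releases (0, 2, 1, 0), pool now (1, 2, 2, 2)
  P6: need (1, 0, 0, 1) fits (1, 2, 2, 2); releases (0, 0, 0, 1), pool now (1, 2, 2, 3)
  P3: need (1, 1, 2, 2) fits (1, 2, 2, 3); releases (0, 1, 2, 3), pool now (1, 3, 4, 6)
  P7: need (1, 0, 4, 4) fits (1, 3, 4, 6); releases (1, 2, 0, 0), pool now (2, 5, 4, 6)
  P1: need (2, 5, 3, 6) fits (2, 5, 4, 6); releases (2, 1, 0, 2), pool now (4, 6, 4, 8)
  P9: need (4, 5, 4, 8) fits (4, 6, 4, 8); releases (1, 1, 0, 0), pool now (5, 7, 4, 8)


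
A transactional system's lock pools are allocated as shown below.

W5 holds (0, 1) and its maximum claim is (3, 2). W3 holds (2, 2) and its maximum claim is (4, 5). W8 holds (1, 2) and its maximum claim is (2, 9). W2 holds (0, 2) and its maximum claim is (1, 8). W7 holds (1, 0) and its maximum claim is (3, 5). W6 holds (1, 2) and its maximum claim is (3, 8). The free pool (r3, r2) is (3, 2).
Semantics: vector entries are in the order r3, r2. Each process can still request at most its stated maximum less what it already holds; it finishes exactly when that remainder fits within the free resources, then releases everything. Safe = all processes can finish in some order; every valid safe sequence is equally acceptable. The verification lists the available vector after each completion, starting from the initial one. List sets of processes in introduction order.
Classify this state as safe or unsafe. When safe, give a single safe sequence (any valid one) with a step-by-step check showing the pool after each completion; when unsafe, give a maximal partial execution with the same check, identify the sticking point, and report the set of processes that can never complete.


UNSAFE.
Key observation: r2 is the bottleneck — with W5, W3, W7 done the pool holds (6, 5), short of every remaining need.
A maximal execution: W5, W3, W7 — then nothing else fits. Walking it through:
  pool = (3, 2)
  W5 needs (3, 1) <= (3, 2) -> finishes; pool += (0, 1) = (3, 3)
  W3 needs (2, 3) <= (3, 3) -> finishes; pool += (2, 2) = (5, 5)
  W7 needs (2, 5) <= (5, 5) -> finishes; pool += (1, 0) = (6, 5)
  W8 cannot run: need (1, 7) vs free (6, 5) (insufficient r2)
  W2 cannot run: need (1, 6) vs free (6, 5) (insufficient r2)
  W6 cannot run: need (2, 6) vs free (6, 5) (insufficient r2)
Never able to finish: W8, W2 and W6.


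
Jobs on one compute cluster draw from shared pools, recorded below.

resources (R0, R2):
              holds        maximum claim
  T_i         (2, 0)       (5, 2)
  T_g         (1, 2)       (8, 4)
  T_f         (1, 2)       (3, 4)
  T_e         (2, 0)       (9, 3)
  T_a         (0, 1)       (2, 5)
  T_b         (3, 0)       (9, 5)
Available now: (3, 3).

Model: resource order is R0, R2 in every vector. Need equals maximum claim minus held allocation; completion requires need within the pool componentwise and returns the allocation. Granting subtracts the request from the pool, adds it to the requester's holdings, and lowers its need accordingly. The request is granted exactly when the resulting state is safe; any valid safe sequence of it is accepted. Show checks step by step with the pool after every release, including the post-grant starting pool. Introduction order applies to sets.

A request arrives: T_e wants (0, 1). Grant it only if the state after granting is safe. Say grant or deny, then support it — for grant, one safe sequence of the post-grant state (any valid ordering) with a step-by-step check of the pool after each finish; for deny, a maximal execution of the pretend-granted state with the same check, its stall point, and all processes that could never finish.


GRANT — the state after the grant stays safe, e.g. via T_f, T_i, T_a, T_b, T_g, T_e.
Key observation: with (3, 2) left after the transfer, T_f can run at once — the state stays safe.
Check on the post-grant state, step by step:
  pool = (3, 2)
  T_f needs (2, 2) <= (3, 2) -> finishes; pool += (1, 2) = (4, 4)
  T_i needs (3, 2) <= (4, 4) -> finishes; pool += (2, 0) = (6, 4)
  T_a needs (2, 4) <= (6, 4) -> finishes; pool += (0, 1) = (6, 5)
  T_b needs (6, 5) <= (6, 5) -> finishes; pool += (3, 0) = (9, 5)
  T_g needs (7, 2) <= (9, 5) -> finishes; pool += (1, 2) = (10, 7)
  T_e needs (7, 2) <= (10, 7) -> finishes; pool += (2, 1) = (12, 8)


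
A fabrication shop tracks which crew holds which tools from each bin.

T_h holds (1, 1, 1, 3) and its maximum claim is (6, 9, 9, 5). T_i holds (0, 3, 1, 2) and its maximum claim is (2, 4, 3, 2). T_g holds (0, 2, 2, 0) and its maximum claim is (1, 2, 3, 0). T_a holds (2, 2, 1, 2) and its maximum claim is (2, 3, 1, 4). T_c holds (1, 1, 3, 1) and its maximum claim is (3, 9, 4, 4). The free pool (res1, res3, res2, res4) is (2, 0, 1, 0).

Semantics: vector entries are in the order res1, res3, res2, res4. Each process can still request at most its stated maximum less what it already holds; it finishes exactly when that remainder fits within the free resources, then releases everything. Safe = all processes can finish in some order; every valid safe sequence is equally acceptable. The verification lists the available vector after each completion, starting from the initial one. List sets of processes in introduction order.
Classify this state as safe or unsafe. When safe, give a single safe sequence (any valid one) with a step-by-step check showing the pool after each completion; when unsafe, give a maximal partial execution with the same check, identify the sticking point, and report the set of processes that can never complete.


UNSAFE.
Key observation: res3 is the bottleneck — with T_g, T_i, T_a done the pool holds (4, 7, 5, 4), short of every remaining need.
The run T_g, T_i, T_a cannot be extended any further. Verifying each step:
  pool = (2, 0, 1, 0)
  run T_g (needs (1, 0, 1, 0), free (2, 0, 1, 0)); after release of (0, 2, 2, 0) the pool is (2, 2, 3, 0)
  run T_i (needs (2, 1, 2, 0), free (2, 2, 3, 0)); after release of (0, 3, 1, 2) the pool is (2, 5, 4, 2)
  run T_a (needs (0, 1, 0, 2), free (2, 5, 4, 2)); after release of (2, 2, 1, 2) the pool is (4, 7, 5, 4)
  blocked: T_h wants (5, 8, 8, 2), pool (4, 7, 5, 4) — not enough res1, res3 and res2
  blocked: T_c wants (2, 8, 1, 3), pool (4, 7, 5, 4) — not enough res3
Never able to finish: T_h and T_c.


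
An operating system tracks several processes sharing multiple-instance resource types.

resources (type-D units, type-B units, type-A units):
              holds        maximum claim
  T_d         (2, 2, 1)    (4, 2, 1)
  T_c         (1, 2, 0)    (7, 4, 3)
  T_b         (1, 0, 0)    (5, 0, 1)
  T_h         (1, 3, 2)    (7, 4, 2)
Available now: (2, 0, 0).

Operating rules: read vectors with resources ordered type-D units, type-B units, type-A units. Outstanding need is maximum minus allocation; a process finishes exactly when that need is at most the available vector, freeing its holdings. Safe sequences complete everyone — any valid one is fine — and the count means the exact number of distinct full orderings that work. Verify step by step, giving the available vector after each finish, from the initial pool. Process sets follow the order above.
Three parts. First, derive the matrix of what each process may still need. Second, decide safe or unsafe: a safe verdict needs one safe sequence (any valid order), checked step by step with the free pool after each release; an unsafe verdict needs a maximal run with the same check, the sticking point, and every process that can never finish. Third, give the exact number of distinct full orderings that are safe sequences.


(1) Need matrix, components ordered type-D units, type-B units, type-A units:
  T_d: (2, 0, 0)
  T_c: (6, 2, 3)
  T_b: (4, 0, 1)
  T_h: (6, 1, 0)
(2) UNSAFE — no complete ordering exists.
Key observation: even finishing T_d, T_b leaves just (5, 2, 1) free — too little type-D units for any of the remaining processes.
The run T_d, T_b cannot be extended any further. Step-by-step check:
  pool = (2, 0, 0)
  run T_d (needs (2, 0, 0), free (2, 0, 0)); after release of (2, 2, 1) the pool is (4, 2, 1)
  run T_b (needs (4, 0, 1), free (4, 2, 1)); after release of (1, 0, 0) the pool is (5, 2, 1)
  T_c cannot run: need (6, 2, 3) vs free (5, 2, 1) (insufficient type-D units and type-A units)
  T_h cannot run: need (6, 1, 0) vs free (5, 2, 1) (insufficient type-D units)
Processes that can never finish: T_c and T_h.
(3) Exactly 0 of the possible complete orderings are safe sequences.


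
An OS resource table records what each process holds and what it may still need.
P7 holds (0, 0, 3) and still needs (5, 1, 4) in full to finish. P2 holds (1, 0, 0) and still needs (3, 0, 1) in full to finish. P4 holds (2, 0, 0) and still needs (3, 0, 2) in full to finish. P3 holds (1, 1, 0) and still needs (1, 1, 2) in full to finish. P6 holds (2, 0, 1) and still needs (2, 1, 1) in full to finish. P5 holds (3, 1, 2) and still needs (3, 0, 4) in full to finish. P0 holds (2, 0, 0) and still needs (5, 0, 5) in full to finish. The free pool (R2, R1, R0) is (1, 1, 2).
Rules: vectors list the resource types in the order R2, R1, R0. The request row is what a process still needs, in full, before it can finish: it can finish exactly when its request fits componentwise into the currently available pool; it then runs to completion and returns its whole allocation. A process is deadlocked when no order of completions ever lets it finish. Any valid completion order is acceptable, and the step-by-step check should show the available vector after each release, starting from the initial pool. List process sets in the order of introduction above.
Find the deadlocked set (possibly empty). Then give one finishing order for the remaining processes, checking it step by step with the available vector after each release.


Deadlocked set: P7, P5 and P0.
Key observation: after P3, P6, P4, P2 complete, (7, 2, 3) is the best the pool ever gets, yet each leftover process wants more R0.
The rest can finish in the order P3, P6, P4, P2. Check, step by step:
  pool = (1, 1, 2)
  run P3 (needs (1, 1, 2), free (1, 1, 2)); after release of (1, 1, 0) the pool is (2, 2, 2)
  run P6 (needs (2, 1, 1), free (2, 2, 2)); after release of (2, 0, 1) the pool is (4, 2, 3)
  run P4 (needs (3, 0, 2), free (4, 2, 3)); after release of (2, 0, 0) the pool is (6, 2, 3)
  run P2 (needs (3, 0, 1), free (6, 2, 3)); after release of (1, 0, 0) the pool is (7, 2, 3)
The stuck group stays short no matter what:
  blocked: P7 wants (5, 1, 4), pool (7, 2, 3) — not enough R0
  blocked: P5 wants (3, 0, 4), pool (7, 2, 3) — not enough R0
  blocked: P0 wants (5, 0, 5), pool (7, 2, 3) — not enough R0


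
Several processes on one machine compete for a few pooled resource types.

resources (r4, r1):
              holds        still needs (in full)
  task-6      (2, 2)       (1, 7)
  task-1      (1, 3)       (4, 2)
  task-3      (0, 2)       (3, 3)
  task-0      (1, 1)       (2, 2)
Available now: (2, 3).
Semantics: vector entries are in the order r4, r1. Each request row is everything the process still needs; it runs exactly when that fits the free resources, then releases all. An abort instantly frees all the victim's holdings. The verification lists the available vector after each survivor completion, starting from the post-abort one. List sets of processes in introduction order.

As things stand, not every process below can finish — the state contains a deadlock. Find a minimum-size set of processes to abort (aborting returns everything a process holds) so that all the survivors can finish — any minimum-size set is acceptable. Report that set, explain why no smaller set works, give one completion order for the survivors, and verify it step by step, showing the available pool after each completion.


Minimum abort set: task-1.
Key observation: aborting task-1 returns (1, 3), and task-6 — hopeless before — runs at step 2 with the returned capacity in the pool.
No smaller set exists: with zero aborts the deadlock remains.
One survivor order: task-3, task-6, task-0. Check, step by step (post-abort pool first):
  pool = (3, 6)
  task-3 needs (3, 3) <= (3, 6) -> finishes; pool += (0, 2) = (3, 8)
  task-6 needs (1, 7) <= (3, 8) -> finishes; pool += (2, 2) = (5, 10)
  task-0 needs (2, 2) <= (5, 10) -> finishes; pool += (1, 1) = (6, 11)


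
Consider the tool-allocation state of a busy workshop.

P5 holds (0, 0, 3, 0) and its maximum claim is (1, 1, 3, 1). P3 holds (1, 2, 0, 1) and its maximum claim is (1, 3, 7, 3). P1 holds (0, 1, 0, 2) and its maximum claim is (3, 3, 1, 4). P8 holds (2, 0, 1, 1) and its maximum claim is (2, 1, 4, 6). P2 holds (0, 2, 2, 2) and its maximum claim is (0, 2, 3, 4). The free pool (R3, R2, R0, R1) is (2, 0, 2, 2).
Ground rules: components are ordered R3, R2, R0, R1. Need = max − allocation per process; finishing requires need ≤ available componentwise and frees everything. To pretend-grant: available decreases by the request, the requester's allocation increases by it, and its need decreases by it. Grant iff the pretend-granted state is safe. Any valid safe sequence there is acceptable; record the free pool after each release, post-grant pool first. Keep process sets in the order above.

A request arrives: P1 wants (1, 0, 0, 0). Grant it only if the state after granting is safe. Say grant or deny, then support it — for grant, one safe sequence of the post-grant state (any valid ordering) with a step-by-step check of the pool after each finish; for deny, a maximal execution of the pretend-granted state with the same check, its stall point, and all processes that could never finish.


GRANT: granting preserves safety; a valid post-grant sequence is P2, P5, P3, P8, P1.
Key observation: with (1, 0, 2, 2) left after the transfer, P2 can run at once — the state stays safe.
Verifying the post-grant state step by step:
  pool = (1, 0, 2, 2)
  P2: need (0, 0, 1, 2) fits (1, 0, 2, 2); releases (0, 2, 2, 2), pool now (1, 2, 4, 4)
  P5: need (1, 1, 0, 1) fits (1, 2, 4, 4); releases (0, 0, 3, 0), pool now (1, 2, 7, 4)
  P3: need (0, 1, 7, 2) fits (1, 2, 7, 4); releases (1, 2, 0, 1), pool now (2, 4, 7, 5)
  P8: need (0, 1, 3, 5) fits (2, 4, 7, 5); releases (2, 0, 1, 1), pool now (4, 4, 8, 6)
  P1: need (2, 2, 1, 2) fits (4, 4, 8, 6); releases (1, 1, 0, 2), pool now (5, 5, 8, 8)


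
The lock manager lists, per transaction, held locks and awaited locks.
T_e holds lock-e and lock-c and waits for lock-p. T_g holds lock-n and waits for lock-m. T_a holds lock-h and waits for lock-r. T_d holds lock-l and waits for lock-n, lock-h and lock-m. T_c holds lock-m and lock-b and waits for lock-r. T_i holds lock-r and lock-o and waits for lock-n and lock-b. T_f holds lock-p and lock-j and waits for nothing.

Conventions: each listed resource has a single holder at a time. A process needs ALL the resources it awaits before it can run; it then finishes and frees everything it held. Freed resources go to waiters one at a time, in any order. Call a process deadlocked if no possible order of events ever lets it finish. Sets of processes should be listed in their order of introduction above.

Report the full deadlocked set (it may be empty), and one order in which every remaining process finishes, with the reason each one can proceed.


Deadlocked set: T_g, T_a, T_d, T_c and T_i.
Key observation: the cycle T_g -> T_c -> T_i -> T_g can never break — each member waits on the next; T_a and T_d wait into the deadlock from upstream.
One completion order for the rest: T_f, T_e.
Step-by-step check:
  T_f waits on nothing -> runs at once and releases lock-p and lock-j
  run T_e (all its waits — lock-p — are resolved); releases lock-e and lock-c


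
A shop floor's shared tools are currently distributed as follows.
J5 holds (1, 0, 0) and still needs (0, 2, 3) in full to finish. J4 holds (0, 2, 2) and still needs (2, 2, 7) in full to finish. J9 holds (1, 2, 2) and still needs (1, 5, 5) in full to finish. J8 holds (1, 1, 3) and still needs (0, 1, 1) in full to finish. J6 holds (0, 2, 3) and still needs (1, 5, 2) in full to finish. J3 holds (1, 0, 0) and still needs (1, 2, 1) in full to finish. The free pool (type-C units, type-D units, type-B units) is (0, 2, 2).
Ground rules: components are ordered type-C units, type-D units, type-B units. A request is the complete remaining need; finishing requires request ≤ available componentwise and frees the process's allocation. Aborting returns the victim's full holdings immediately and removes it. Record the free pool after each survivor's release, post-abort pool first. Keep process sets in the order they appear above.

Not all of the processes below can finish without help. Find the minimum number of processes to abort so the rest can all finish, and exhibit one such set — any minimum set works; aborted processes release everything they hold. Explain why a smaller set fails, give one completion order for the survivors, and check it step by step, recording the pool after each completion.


The answer: abort J4.
Key observation: J6 could never have finished before the abort; with (0, 2, 2) returned by J4, it fits at step 3.
No smaller set exists: with zero aborts the deadlock remains.
One survivor order: J5, J8, J6, J9, J3. Step-by-step check (post-abort pool first):
  pool = (0, 4, 4)
  run J5 (needs (0, 2, 3), free (0, 4, 4)); after release of (1, 0, 0) the pool is (1, 4, 4)
  run J8 (needs (0, 1, 1), free (1, 4, 4)); after release of (1, 1, 3) the pool is (2, 5, 7)
  run J6 (needs (1, 5, 2), free (2, 5, 7)); after release of (0, 2, 3) the pool is (2, 7, 10)
  run J9 (needs (1, 5, 5), free (2, 7, 10)); after release of (1, 2, 2) the pool is (3, 9, 12)
  run J3 (needs (1, 2, 1), free (3, 9, 12)); after release of (1, 0, 0) the pool is (4, 9, 12)


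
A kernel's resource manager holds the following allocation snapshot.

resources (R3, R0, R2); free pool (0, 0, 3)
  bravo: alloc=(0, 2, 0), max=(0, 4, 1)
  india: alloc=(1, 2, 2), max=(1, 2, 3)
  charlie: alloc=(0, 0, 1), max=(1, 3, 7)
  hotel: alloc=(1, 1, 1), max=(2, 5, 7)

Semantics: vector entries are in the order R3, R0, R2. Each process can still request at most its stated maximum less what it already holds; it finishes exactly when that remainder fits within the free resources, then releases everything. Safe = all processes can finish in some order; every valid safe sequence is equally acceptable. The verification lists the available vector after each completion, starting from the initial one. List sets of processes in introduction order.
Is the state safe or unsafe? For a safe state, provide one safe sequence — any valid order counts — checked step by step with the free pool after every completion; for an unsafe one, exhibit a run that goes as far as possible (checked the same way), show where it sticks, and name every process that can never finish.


UNSAFE — no complete ordering exists.
Key observation: the wall is R2: completing india, bravo brings the pool only to (1, 4, 5), and all the rest need more.
Going as far as possible: india, bravo; after that, nothing fits. Check, step by step:
  pool = (0, 0, 3)
  india: need (0, 0, 1) fits (0, 0, 3); releases (1, 2, 2), pool now (1, 2, 5)
  bravo: need (0, 2, 1) fits (1, 2, 5); releases (0, 2, 0), pool now (1, 4, 5)
  blocked: charlie wants (1, 3, 6), pool (1, 4, 5) — not enough R2
  blocked: hotel wants (1, 4, 6), pool (1, 4, 5) — not enough R2
Permanently blocked: charlie and hotel.


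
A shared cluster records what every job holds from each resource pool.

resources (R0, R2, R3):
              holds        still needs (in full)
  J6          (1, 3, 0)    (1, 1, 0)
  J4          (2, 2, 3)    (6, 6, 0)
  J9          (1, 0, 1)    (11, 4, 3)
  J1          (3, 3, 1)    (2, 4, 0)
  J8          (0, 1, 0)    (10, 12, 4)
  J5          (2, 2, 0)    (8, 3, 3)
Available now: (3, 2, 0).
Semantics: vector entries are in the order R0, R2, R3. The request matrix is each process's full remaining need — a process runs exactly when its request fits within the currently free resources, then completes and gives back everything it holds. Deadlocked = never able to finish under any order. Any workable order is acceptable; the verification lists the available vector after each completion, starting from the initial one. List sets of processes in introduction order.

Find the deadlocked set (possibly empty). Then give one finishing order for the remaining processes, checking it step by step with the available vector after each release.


The deadlocked set is empty.
Key observation: J6 can run right away; the returned allocation unlocks the remaining processes in turn.
One completion order for the rest: J6, J1, J4, J5, J9, J8. Check, step by step:
  pool = (3, 2, 0)
  J6 needs (1, 1, 0) <= (3, 2, 0) -> finishes; pool += (1, 3, 0) = (4, 5, 0)
  J1 needs (2, 4, 0) <= (4, 5, 0) -> finishes; pool += (3, 3, 1) = (7, 8, 1)
  J4 needs (6, 6, 0) <= (7, 8, 1) -> finishes; pool += (2, 2, 3) = (9, 10, 4)
  J5 needs (8, 3, 3) <= (9, 10, 4) -> finishes; pool += (2, 2, 0) = (11, 12, 4)
  J9 needs (11, 4, 3) <= (11, 12, 4) -> finishes; pool += (1, 0, 1) = (12, 12, 5)
  J8 needs (10, 12, 4) <= (12, 12, 5) -> finishes; pool += (0, 1, 0) = (12, 13, 5)


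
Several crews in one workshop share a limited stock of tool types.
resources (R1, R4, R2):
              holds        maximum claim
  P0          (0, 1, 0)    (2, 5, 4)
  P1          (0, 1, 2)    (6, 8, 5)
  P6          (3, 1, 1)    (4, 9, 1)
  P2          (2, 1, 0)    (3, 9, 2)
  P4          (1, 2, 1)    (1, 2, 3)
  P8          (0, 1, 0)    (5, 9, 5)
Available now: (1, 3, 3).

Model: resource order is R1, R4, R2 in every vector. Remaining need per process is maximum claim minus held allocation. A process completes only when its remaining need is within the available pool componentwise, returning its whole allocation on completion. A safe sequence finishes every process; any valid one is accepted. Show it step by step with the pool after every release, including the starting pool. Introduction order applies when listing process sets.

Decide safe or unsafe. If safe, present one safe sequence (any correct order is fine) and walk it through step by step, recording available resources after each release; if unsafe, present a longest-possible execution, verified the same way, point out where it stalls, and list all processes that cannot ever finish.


The state is UNSAFE.
Key observation: even finishing P4, P0 leaves just (2, 6, 4) free — too little R4 for any of the remaining processes.
Going as far as possible: P4, P0; after that, nothing fits. Check, step by step:
  pool = (1, 3, 3)
  run P4 (needs (0, 0, 2), free (1, 3, 3)); after release of (1, 2, 1) the pool is (2, 5, 4)
  run P0 (needs (2, 4, 4), free (2, 5, 4)); after release of (0, 1, 0) the pool is (2, 6, 4)
  blocked: P1 wants (6, 7, 3), pool (2, 6, 4) — not enough R1 and R4
  blocked: P6 wants (1, 8, 0), pool (2, 6, 4) — not enough R4
  blocked: P2 wants (1, 8, 2), pool (2, 6, 4) — not enough R4
  blocked: P8 wants (5, 8, 5), pool (2, 6, 4) — not enough R1, R4 and R2
Processes that can never finish: P1, P6, P2 and P8.


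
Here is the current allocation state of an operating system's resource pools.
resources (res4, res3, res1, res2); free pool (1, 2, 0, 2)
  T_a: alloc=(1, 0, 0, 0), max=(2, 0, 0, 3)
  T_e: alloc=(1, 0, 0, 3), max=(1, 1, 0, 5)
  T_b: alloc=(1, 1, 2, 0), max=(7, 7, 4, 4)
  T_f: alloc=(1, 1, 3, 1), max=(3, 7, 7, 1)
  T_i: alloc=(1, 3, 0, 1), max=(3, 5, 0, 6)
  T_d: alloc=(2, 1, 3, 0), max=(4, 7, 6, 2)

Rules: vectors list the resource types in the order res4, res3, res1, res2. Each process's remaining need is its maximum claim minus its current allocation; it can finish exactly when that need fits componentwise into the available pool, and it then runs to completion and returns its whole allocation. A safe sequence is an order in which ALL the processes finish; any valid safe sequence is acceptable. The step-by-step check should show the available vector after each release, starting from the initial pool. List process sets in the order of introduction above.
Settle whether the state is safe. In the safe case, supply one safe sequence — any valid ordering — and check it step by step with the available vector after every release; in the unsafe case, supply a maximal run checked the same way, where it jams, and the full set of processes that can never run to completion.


The state is UNSAFE.
Key observation: res3 is the bottleneck — with T_e, T_i, T_a done the pool holds (4, 5, 0, 6), short of every remaining need.
Going as far as possible: T_e, T_i, T_a; after that, nothing fits. Step-by-step check:
  pool = (1, 2, 0, 2)
  run T_e (needs (0, 1, 0, 2), free (1, 2, 0, 2)); after release of (1, 0, 0, 3) the pool is (2, 2, 0, 5)
  run T_i (needs (2, 2, 0, 5), free (2, 2, 0, 5)); after release of (1, 3, 0, 1) the pool is (3, 5, 0, 6)
  run T_a (needs (1, 0, 0, 3), free (3, 5, 0, 6)); after release of (1, 0, 0, 0) the pool is (4, 5, 0, 6)
  T_b still needs (6, 6, 2, 4) but only (4, 5, 0, 6) is free — short on res4, res3 and res1
  T_f still needs (2, 6, 4, 0) but only (4, 5, 0, 6) is free — short on res3 and res1
  T_d still needs (2, 6, 3, 2) but only (4, 5, 0, 6) is free — short on res3 and res1
Permanently blocked: T_b, T_f and T_d.


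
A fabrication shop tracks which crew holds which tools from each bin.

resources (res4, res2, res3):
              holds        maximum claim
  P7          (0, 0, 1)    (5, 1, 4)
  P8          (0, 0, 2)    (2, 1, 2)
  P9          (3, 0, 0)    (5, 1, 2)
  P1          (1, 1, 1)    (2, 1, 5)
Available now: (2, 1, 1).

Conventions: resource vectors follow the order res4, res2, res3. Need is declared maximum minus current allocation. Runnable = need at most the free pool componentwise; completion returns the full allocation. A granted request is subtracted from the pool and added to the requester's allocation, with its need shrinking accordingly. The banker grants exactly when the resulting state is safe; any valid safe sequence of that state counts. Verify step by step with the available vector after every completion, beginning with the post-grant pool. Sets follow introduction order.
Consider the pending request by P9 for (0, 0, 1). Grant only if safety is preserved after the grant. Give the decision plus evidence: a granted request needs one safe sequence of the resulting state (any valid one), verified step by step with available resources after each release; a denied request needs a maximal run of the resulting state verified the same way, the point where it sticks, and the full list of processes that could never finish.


GRANT: granting preserves safety; a valid post-grant sequence is P8, P9, P7, P1.
Key observation: the transfer keeps a workable pool ((2, 1, 0)); P8 starts the safe sequence.
Check on the post-grant state, step by step:
  pool = (2, 1, 0)
  P8 needs (2, 1, 0) <= (2, 1, 0) -> finishes; pool += (0, 0, 2) = (2, 1, 2)
  P9 needs (2, 1, 1) <= (2, 1, 2) -> finishes; pool += (3, 0, 1) = (5, 1, 3)
  P7 needs (5, 1, 3) <= (5, 1, 3) -> finishes; pool += (0, 0, 1) = (5, 1, 4)
  P1 needs (1, 0, 4) <= (5, 1, 4) -> finishes; pool += (1, 1, 1) = (6, 2, 5)


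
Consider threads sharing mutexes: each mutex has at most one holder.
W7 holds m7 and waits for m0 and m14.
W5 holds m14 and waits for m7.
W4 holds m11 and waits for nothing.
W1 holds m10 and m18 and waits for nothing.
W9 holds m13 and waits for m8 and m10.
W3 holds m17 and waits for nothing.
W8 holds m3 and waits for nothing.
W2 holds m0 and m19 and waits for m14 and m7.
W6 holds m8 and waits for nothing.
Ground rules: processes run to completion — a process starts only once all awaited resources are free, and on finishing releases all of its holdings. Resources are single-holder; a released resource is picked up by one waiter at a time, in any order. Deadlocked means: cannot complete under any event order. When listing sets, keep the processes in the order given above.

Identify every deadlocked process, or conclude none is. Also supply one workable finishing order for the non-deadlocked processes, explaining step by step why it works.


Deadlocked set: W7, W5 and W2.
Key observation: W7 -> W5 -> W7 is a circular wait — nothing in it can go first; W2 is caught in further circular waits.
A valid finishing order for the others: W3, W4, W1, W6, W8, W9.
Verifying each step:
  W3 waits on nothing -> runs at once and releases m17
  W4 waits on nothing -> runs at once and releases m11
  W1 waits on nothing -> runs at once and releases m10 and m18
  W6 waits on nothing -> runs at once and releases m8
  W8 waits on nothing -> runs at once and releases m3
  W9 waits on m8 and m10 — all released -> runs and releases m13
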